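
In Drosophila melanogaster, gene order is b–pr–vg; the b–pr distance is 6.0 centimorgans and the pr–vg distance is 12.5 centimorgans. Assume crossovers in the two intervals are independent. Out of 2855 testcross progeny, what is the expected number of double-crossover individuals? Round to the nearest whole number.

21

Map distances give recombination frequencies of 0.060 and 0.125 for the two intervals.
With no interference, expected double-crossover frequency = 0.060 × 0.125 = 0.00750.
Expected number = 0.00750 × 2855 = 21.41 ≈ 21.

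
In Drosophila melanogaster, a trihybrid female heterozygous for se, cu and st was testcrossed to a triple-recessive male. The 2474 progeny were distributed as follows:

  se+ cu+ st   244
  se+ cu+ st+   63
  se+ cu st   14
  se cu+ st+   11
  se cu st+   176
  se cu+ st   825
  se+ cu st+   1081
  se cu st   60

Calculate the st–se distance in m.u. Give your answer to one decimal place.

18.0 m.u.

The two most frequent reciprocal classes, se cu+ st and se+ cu st+, are the parental types, so the F1 was se cu+ st / se+ cu st+.
The two rarest classes, se cu+ st+ and se+ cu st, are the double crossovers. Comparing them with the parentals, only the st allele has switched, so st is the middle locus and the order is se – st – cu.
Crossovers in the se–st interval produce the single-crossover classes se+ cu+ st and se cu st+ (244 + 176 = 420) plus the double crossovers (25).
RF(se–st) = (420 + 25) / 2474 = 445/2474 = 0.1799 → 18.0 m.u.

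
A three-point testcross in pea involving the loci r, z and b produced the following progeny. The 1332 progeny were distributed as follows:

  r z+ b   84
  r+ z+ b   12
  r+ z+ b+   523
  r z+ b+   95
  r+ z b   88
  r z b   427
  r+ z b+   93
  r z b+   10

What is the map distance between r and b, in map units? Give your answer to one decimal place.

The two most frequent reciprocal classes, r z b and r+ z+ b+, are the parental types, so the F1 was r z b / r+ z+ b+.
The two rarest classes, r z b+ and r+ z+ b, are the double crossovers. Comparing them with the parentals, only the b allele has switched, so b is the middle locus and the order is z – b – r.
Crossovers in the b–r interval produce the single-crossover classes r+ z b and r z+ b+ (88 + 95 = 183) plus the double crossovers (22).
RF(b–r) = (183 + 22) / 1332 = 205/1332 = 0.1539 → 15.4 map units.

15.4 map units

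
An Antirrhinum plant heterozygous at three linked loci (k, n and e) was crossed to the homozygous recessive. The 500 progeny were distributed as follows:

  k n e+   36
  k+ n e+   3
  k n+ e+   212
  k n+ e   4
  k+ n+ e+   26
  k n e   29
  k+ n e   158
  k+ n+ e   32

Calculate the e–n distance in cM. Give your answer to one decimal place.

The two most frequent reciprocal classes, k n+ e+ and k+ n e, are the parental types, so the F1 was k n+ e+ / k+ n e.
The two rarest classes, k n+ e and k+ n e+, are the double crossovers. Comparing them with the parentals, only the e allele has switched, so e is the middle locus and the order is k – e – n.
Crossovers in the e–n interval produce the single-crossover classes k n e+ and k+ n+ e (36 + 32 = 68) plus the double crossovers (7).
RF(e–n) = (68 + 7) / 500 = 75/500 = 0.1500 → 15.0 cM.

15.0 cM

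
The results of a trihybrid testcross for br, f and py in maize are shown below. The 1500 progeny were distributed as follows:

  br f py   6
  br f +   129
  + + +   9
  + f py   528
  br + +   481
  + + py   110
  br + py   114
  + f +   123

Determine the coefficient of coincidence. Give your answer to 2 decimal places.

0.35

The two most frequent reciprocal classes, + f py and br + +, are the parental types, so the F1 was + f py / br + +.
The two rarest classes, br f py and + + +, are the double crossovers. Comparing them with the parentals, only the br allele has switched, so br is the middle locus and the order is py – br – f.
py–br: (237 + 15)/1500 = 0.1680; br–f: (239 + 15)/1500 = 0.1693.
Expected DCO frequency = 0.1680 × 0.1693 ≈ 0.02844; observed = 15/1500 ≈ 0.01000.
Coefficient of coincidence = 0.01000/0.02844 ≈ 0.35.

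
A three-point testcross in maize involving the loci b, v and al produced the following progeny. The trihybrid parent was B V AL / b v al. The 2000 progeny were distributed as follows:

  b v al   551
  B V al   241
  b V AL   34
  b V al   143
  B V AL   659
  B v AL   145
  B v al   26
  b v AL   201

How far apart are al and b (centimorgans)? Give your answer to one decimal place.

25.1 centimorgans

The two rarest classes, b V AL and B v al, are the double crossovers. Comparing them with the parentals, only the b allele has switched, so b is the middle locus and the order is v – b – al.
Crossovers in the b–al interval produce the single-crossover classes B V al and b v AL (241 + 201 = 442) plus the double crossovers (60).
RF(b–al) = (442 + 60) / 2000 = 502/2000 = 0.2510 → 25.1 centimorgans.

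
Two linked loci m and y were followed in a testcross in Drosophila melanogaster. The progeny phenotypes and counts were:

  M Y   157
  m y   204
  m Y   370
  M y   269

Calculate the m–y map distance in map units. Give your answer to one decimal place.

The two most frequent classes, M y (269) and m Y (370), are the parental types, so the F1 was M y / m Y.
The recombinant classes are M Y and m y: 157 + 204 = 361.
Recombination frequency = 361/1000 = 0.3610 ≈ 36.1%, i.e. 36.1 map units.

36.1 map units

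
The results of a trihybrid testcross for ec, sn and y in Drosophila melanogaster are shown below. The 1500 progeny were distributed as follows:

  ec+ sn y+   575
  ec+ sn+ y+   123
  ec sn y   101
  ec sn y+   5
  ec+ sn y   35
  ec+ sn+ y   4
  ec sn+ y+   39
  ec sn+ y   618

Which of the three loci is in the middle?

The two most frequent reciprocal classes, ec+ sn y+ and ec sn+ y, are the parental types, so the F1 was ec+ sn y+ / ec sn+ y.
The two rarest classes, ec sn y+ and ec+ sn+ y, are the double crossovers. Comparing them with the parentals, only the ec allele has switched, so ec is the middle locus and the order is y – ec – sn.

ec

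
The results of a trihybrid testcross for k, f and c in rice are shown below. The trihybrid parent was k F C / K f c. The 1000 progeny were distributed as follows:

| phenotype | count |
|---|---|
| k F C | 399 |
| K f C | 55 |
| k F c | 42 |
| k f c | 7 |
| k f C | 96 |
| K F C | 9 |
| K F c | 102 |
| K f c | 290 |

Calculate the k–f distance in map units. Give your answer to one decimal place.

The two rarest classes, K F C and k f c, are the double crossovers. Comparing them with the parentals, only the k allele has switched, so k is the middle locus and the order is f – k – c.
Crossovers in the f–k interval produce the single-crossover classes k f C and K F c (96 + 102 = 198) plus the double crossovers (16).
RF(f–k) = (198 + 16) / 1000 = 214/1000 = 0.2140 → 21.4 map units.

21.4 map units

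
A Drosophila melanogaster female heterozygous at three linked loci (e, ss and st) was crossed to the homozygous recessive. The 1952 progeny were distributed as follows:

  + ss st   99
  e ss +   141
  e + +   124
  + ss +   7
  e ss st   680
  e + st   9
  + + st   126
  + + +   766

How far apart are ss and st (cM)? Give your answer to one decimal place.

The two most frequent reciprocal classes, e ss st and + + +, are the parental types, so the F1 was e ss st / + + +.
The two rarest classes, e + st and + ss +, are the double crossovers. Comparing them with the parentals, only the ss allele has switched, so ss is the middle locus and the order is st – ss – e.
Crossovers in the st–ss interval produce the single-crossover classes e ss + and + + st (141 + 126 = 267) plus the double crossovers (16).
RF(st–ss) = (267 + 16) / 1952 = 283/1952 = 0.1450 → 14.5 cM.

14.5 cM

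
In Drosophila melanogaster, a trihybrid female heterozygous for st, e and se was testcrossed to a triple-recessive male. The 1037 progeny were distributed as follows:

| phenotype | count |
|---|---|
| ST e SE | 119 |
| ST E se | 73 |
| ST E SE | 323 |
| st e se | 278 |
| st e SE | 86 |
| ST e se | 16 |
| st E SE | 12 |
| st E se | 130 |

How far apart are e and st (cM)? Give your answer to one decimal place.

26.7 cM

The two most frequent reciprocal classes, ST E SE and st e se, are the parental types, so the F1 was ST E SE / st e se.
The two rarest classes, st E SE and ST e se, are the double crossovers. Comparing them with the parentals, only the st allele has switched, so st is the middle locus and the order is se – st – e.
Crossovers in the st–e interval produce the single-crossover classes ST e SE and st E se (119 + 130 = 249) plus the double crossovers (28).
RF(st–e) = (249 + 28) / 1037 = 277/1037 = 0.2671 → 26.7 cM.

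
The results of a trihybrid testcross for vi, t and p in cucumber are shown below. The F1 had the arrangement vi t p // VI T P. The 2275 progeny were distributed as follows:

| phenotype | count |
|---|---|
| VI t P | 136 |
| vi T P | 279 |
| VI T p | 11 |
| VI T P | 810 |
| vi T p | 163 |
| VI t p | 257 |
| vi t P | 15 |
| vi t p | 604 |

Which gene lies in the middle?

The two rarest classes, vi t P and VI T p, are the double crossovers. Comparing them with the parentals, only the p allele has switched, so p is the middle locus and the order is t – p – vi.

p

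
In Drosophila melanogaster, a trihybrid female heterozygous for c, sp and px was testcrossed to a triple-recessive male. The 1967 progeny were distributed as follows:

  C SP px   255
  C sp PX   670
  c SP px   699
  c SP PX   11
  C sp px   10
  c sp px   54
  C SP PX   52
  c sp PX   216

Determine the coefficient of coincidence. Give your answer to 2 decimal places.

The two most frequent reciprocal classes, c SP px and C sp PX, are the parental types, so the F1 was c SP px / C sp PX.
The two rarest classes, c SP PX and C sp px, are the double crossovers. Comparing them with the parentals, only the px allele has switched, so px is the middle locus and the order is c – px – sp.
c–px: (471 + 21)/1967 = 0.2501; px–sp: (106 + 21)/1967 = 0.0646.
Expected DCO frequency = 0.2501 × 0.0646 ≈ 0.01616; observed = 21/1967 ≈ 0.01068.
Coefficient of coincidence = 0.01068/0.01616 ≈ 0.66.

0.66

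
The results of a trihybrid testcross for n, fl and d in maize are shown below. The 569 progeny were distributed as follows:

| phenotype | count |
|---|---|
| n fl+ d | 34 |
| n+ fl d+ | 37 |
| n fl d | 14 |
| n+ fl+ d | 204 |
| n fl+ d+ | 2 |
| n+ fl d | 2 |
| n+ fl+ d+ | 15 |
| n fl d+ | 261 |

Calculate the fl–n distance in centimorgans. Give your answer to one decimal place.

The two most frequent reciprocal classes, n fl d+ and n+ fl+ d, are the parental types, so the F1 was n fl d+ / n+ fl+ d.
The two rarest classes, n fl+ d+ and n+ fl d, are the double crossovers. Comparing them with the parentals, only the fl allele has switched, so fl is the middle locus and the order is n – fl – d.
Crossovers in the n–fl interval produce the single-crossover classes n+ fl d+ and n fl+ d (37 + 34 = 71) plus the double crossovers (4).
RF(n–fl) = (71 + 4) / 569 = 75/569 = 0.1318 → 13.2 centimorgans.

13.2 centimorgans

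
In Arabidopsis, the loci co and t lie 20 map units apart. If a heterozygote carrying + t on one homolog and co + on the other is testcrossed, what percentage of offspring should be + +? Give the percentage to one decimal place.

A map distance of 20 map units corresponds to a recombination frequency of 0.200.
The F1 is + t / co +, so + + is a recombinant gamete class with expected frequency r/2 = 0.200/2 = 0.1000.
That is 0.1000 = 10.0% of the progeny.

10.0%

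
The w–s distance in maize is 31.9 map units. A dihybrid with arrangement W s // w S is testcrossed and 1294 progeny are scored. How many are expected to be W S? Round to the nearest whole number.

A map distance of 31.9 map units corresponds to a recombination frequency of 0.319.
The F1 is W s / w S, so W S is a recombinant gamete class with expected frequency r/2 = 0.319/2 = 0.1595.
Expected number = 0.1595 × 1294 = 206.39 ≈ 206.

206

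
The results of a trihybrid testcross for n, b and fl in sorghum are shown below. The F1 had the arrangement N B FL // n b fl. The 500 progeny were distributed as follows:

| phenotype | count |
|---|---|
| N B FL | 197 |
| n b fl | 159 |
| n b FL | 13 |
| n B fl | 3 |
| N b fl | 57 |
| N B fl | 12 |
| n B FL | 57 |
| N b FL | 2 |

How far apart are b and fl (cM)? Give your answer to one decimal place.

6.0 cM

The two rarest classes, N b FL and n B fl, are the double crossovers. Comparing them with the parentals, only the b allele has switched, so b is the middle locus and the order is fl – b – n.
Crossovers in the fl–b interval produce the single-crossover classes N B fl and n b FL (12 + 13 = 25) plus the double crossovers (5).
RF(fl–b) = (25 + 5) / 500 = 30/500 = 0.0600 → 6.0 cM.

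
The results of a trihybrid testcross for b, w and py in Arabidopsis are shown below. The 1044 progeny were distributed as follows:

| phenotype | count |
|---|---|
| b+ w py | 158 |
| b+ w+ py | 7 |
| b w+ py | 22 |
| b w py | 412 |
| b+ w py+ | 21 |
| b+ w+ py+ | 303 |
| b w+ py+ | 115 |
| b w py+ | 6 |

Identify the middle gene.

py

The two most frequent reciprocal classes, b w py and b+ w+ py+, are the parental types, so the F1 was b w py / b+ w+ py+.
The two rarest classes, b w py+ and b+ w+ py, are the double crossovers. Comparing them with the parentals, only the py allele has switched, so py is the middle locus and the order is w – py – b.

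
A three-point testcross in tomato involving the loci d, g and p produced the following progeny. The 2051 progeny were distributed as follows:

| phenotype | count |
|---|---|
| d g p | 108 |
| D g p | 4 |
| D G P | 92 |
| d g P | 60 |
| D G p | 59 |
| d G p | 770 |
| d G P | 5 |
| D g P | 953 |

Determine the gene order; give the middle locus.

The two most frequent reciprocal classes, D g P and d G p, are the parental types, so the F1 was D g P / d G p.
The two rarest classes, D g p and d G P, are the double crossovers. Comparing them with the parentals, only the p allele has switched, so p is the middle locus and the order is g – p – d.

p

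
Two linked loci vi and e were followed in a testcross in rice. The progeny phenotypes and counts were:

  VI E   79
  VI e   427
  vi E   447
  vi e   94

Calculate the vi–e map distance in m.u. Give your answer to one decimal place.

16.5 m.u.

The two most frequent classes, VI e (427) and vi E (447), are the parental types, so the F1 was VI e / vi E.
The recombinant classes are VI E and vi e: 79 + 94 = 173.
Recombination frequency = 173/1047 = 0.1652 ≈ 16.5%, i.e. 16.5 m.u.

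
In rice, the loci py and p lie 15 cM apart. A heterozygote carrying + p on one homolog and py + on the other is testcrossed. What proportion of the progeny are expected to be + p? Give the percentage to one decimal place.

A map distance of 15 cM corresponds to a recombination frequency of 0.150.
The F1 is + p / py +, so + p is a parental gamete class with expected frequency (1 − r)/2 = 0.850/2 = 0.4250.
That is 0.4250 = 42.5% of the progeny.

42.5%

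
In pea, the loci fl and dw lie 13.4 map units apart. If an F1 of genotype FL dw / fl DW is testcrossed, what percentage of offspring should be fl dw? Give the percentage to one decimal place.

A map distance of 13.4 map units corresponds to a recombination frequency of 0.134.
The F1 is FL dw / fl DW, so fl dw is a recombinant gamete class with expected frequency r/2 = 0.134/2 = 0.0670.
That is 0.0670 = 6.7% of the progeny.

6.7%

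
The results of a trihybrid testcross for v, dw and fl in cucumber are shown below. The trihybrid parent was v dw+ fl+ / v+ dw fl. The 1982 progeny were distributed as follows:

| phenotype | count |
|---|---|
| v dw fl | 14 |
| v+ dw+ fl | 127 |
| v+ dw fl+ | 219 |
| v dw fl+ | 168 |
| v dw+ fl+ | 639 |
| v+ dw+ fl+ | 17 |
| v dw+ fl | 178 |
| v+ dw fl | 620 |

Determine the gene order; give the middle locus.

The two rarest classes, v+ dw+ fl+ and v dw fl, are the double crossovers. Comparing them with the parentals, only the v allele has switched, so v is the middle locus and the order is fl – v – dw.

v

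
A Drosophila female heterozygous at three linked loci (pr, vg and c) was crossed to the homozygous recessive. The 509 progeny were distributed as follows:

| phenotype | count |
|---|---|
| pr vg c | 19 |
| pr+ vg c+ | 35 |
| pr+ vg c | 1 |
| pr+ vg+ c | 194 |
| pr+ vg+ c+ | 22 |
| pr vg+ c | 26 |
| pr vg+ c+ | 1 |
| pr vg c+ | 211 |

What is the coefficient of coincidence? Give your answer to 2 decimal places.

0.38

The two most frequent reciprocal classes, pr+ vg+ c and pr vg c+, are the parental types, so the F1 was pr+ vg+ c / pr vg c+.
The two rarest classes, pr+ vg c and pr vg+ c+, are the double crossovers. Comparing them with the parentals, only the vg allele has switched, so vg is the middle locus and the order is c – vg – pr.
c–vg: (41 + 2)/509 = 0.0845; vg–pr: (61 + 2)/509 = 0.1238.
Expected DCO frequency = 0.0845 × 0.1238 ≈ 0.01046; observed = 2/509 ≈ 0.00393.
Coefficient of coincidence = 0.00393/0.01046 ≈ 0.38.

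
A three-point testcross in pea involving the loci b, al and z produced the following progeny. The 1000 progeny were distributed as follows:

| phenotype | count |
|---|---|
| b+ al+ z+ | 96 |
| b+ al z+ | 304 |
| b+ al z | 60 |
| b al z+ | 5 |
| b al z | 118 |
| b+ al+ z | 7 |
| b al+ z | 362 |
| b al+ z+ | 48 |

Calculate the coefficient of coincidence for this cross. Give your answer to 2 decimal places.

The two most frequent reciprocal classes, b+ al z+ and b al+ z, are the parental types, so the F1 was b+ al z+ / b al+ z.
The two rarest classes, b al z+ and b+ al+ z, are the double crossovers. Comparing them with the parentals, only the b allele has switched, so b is the middle locus and the order is al – b – z.
al–b: (214 + 12)/1000 = 0.2260; b–z: (108 + 12)/1000 = 0.1200.
Expected DCO frequency = 0.2260 × 0.1200 ≈ 0.02712; observed = 12/1000 ≈ 0.01200.
Coefficient of coincidence = 0.01200/0.02712 ≈ 0.44.

0.44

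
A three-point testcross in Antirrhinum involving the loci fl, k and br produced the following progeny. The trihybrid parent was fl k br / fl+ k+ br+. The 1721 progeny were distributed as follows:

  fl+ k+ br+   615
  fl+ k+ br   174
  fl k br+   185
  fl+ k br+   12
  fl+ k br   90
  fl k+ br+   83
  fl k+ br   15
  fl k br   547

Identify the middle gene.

k

The two rarest classes, fl k+ br and fl+ k br+, are the double crossovers. Comparing them with the parentals, only the k allele has switched, so k is the middle locus and the order is br – k – fl.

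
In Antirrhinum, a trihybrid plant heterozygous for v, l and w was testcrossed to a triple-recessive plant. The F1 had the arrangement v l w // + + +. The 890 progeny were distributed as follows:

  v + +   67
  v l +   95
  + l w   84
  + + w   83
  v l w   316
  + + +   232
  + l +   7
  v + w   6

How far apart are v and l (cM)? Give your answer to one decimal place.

18.4 cM

The two rarest classes, v + w and + l +, are the double crossovers. Comparing them with the parentals, only the l allele has switched, so l is the middle locus and the order is v – l – w.
Crossovers in the v–l interval produce the single-crossover classes + l w and v + + (84 + 67 = 151) plus the double crossovers (13).
RF(v–l) = (151 + 13) / 890 = 164/890 = 0.1843 → 18.4 cM.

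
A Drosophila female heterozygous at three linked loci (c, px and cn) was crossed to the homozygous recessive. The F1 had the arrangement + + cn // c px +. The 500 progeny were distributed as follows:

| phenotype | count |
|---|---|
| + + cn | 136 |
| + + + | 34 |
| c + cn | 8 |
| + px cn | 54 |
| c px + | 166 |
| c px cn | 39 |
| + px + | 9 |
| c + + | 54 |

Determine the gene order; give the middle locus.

c

The two rarest classes, c + cn and + px +, are the double crossovers. Comparing them with the parentals, only the c allele has switched, so c is the middle locus and the order is px – c – cn.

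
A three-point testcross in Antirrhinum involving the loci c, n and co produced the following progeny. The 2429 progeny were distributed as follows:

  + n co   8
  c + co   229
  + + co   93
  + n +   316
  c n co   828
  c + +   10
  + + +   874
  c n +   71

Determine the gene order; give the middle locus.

The two most frequent reciprocal classes, c n co and + + +, are the parental types, so the F1 was c n co / + + +.
The two rarest classes, + n co and c + +, are the double crossovers. Comparing them with the parentals, only the c allele has switched, so c is the middle locus and the order is n – c – co.

c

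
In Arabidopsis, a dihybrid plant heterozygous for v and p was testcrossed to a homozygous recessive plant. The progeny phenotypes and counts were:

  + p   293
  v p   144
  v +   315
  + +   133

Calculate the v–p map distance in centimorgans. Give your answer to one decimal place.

31.3 centimorgans

The two most frequent classes, + p (293) and v + (315), are the parental types, so the F1 was + p / v +.
The recombinant classes are + + and v p: 133 + 144 = 277.
Recombination frequency = 277/885 = 0.3130 ≈ 31.3%, i.e. 31.3 centimorgans.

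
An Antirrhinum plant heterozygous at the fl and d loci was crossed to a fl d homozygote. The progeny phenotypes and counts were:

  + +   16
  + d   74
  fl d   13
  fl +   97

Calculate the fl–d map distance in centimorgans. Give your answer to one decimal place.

14.5 centimorgans

The two most frequent classes, + d (74) and fl + (97), are the parental types, so the F1 was + d / fl +.
The recombinant classes are + + and fl d: 16 + 13 = 29.
Recombination frequency = 29/200 = 0.1450 ≈ 14.5%, i.e. 14.5 centimorgans.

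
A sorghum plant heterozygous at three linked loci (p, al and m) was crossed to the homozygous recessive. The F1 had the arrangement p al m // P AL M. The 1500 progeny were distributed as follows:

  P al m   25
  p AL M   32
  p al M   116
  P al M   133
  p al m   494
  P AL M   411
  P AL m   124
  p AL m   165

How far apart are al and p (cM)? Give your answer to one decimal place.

The two rarest classes, P al m and p AL M, are the double crossovers. Comparing them with the parentals, only the p allele has switched, so p is the middle locus and the order is m – p – al.
Crossovers in the p–al interval produce the single-crossover classes p AL m and P al M (165 + 133 = 298) plus the double crossovers (57).
RF(p–al) = (298 + 57) / 1500 = 355/1500 = 0.2367 → 23.7 cM.

23.7 cM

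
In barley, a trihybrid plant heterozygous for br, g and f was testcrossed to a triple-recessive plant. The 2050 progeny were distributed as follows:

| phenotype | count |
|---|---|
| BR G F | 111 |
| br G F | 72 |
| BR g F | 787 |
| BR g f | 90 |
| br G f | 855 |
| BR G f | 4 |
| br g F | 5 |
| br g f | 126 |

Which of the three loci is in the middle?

br

The two most frequent reciprocal classes, br G f and BR g F, are the parental types, so the F1 was br G f / BR g F.
The two rarest classes, BR G f and br g F, are the double crossovers. Comparing them with the parentals, only the br allele has switched, so br is the middle locus and the order is f – br – g.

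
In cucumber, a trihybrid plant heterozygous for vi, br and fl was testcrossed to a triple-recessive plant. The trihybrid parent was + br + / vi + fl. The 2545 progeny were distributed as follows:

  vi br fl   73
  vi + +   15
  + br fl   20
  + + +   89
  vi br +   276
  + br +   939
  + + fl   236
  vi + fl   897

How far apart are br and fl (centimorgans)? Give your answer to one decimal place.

7.7 centimorgans

The two rarest classes, + br fl and vi + +, are the double crossovers. Comparing them with the parentals, only the fl allele has switched, so fl is the middle locus and the order is br – fl – vi.
Crossovers in the br–fl interval produce the single-crossover classes + + + and vi br fl (89 + 73 = 162) plus the double crossovers (35).
RF(br–fl) = (162 + 35) / 2545 = 197/2545 = 0.0774 → 7.7 centimorgans.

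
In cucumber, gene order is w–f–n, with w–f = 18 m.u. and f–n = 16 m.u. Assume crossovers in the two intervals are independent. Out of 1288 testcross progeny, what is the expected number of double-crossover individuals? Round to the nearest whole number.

Map distances give recombination frequencies of 0.180 and 0.160 for the two intervals.
With no interference, expected double-crossover frequency = 0.180 × 0.160 = 0.02880.
Expected number = 0.02880 × 1288 = 37.09 ≈ 37.

37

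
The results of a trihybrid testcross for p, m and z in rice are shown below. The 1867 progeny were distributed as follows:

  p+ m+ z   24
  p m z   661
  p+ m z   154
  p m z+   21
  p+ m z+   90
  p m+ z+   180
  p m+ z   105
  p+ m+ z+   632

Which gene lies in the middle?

The two most frequent reciprocal classes, p+ m+ z+ and p m z, are the parental types, so the F1 was p+ m+ z+ / p m z.
The two rarest classes, p+ m+ z and p m z+, are the double crossovers. Comparing them with the parentals, only the z allele has switched, so z is the middle locus and the order is m – z – p.

z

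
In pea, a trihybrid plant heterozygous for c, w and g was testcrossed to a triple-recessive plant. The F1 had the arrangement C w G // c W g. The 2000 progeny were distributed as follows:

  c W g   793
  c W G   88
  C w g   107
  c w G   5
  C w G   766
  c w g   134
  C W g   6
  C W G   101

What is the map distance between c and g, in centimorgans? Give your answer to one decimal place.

The two rarest classes, c w G and C W g, are the double crossovers. Comparing them with the parentals, only the c allele has switched, so c is the middle locus and the order is w – c – g.
Crossovers in the c–g interval produce the single-crossover classes C w g and c W G (107 + 88 = 195) plus the double crossovers (11).
RF(c–g) = (195 + 11) / 2000 = 206/2000 = 0.1030 → 10.3 centimorgans.

10.3 centimorgans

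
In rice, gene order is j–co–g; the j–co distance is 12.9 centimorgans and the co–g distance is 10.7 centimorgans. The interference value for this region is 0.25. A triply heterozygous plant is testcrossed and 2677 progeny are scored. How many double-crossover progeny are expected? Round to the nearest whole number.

28

Map distances give recombination frequencies of 0.129 and 0.107 for the two intervals.
With interference 0.25 (so coincidence = 0.75), expected double-crossover frequency = 0.129 × 0.107 × 0.75 = 0.01035.
Expected number = 0.01035 × 2677 = 27.71 ≈ 28.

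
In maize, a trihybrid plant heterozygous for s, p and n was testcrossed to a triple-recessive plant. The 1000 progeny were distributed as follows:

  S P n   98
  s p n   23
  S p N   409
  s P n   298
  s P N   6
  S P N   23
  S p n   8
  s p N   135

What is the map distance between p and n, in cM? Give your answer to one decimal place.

The two most frequent reciprocal classes, s P n and S p N, are the parental types, so the F1 was s P n / S p N.
The two rarest classes, s P N and S p n, are the double crossovers. Comparing them with the parentals, only the n allele has switched, so n is the middle locus and the order is s – n – p.
Crossovers in the n–p interval produce the single-crossover classes s p n and S P N (23 + 23 = 46) plus the double crossovers (14).
RF(n–p) = (46 + 14) / 1000 = 60/1000 = 0.0600 → 6.0 cM.

6.0 cM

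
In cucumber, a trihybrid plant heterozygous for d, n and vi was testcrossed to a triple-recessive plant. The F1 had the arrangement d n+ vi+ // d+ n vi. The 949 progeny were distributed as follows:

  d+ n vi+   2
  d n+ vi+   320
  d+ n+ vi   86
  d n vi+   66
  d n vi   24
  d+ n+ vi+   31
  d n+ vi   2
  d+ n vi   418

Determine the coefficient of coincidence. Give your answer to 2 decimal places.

0.41

The two rarest classes, d n+ vi and d+ n vi+, are the double crossovers. Comparing them with the parentals, only the vi allele has switched, so vi is the middle locus and the order is d – vi – n.
d–vi: (55 + 4)/949 = 0.0622; vi–n: (152 + 4)/949 = 0.1644.
Expected DCO frequency = 0.0622 × 0.1644 ≈ 0.01023; observed = 4/949 ≈ 0.00421.
Coefficient of coincidence = 0.00421/0.01023 ≈ 0.41.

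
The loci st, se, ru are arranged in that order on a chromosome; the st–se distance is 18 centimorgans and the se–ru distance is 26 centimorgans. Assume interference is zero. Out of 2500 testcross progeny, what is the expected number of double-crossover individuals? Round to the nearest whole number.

117

Map distances give recombination frequencies of 0.180 and 0.260 for the two intervals.
With no interference, expected double-crossover frequency = 0.180 × 0.260 = 0.04680.
Expected number = 0.04680 × 2500 = 117.00 ≈ 117.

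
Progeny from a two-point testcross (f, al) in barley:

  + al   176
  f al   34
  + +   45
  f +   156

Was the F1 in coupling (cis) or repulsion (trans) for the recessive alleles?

The two most frequent classes are + al (176) and f + (156); these are the parental (non-recombinant) types.
So the F1 carried + al on one chromosome and f + on the other — the recessive alleles are on opposite chromosomes (trans / repulsion).

trans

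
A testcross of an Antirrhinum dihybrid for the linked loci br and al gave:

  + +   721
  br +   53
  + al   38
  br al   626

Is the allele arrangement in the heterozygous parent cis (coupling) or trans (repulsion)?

cis

The two most frequent classes are + + (721) and br al (626); these are the parental (non-recombinant) types.
So the F1 carried + + on one chromosome and br al on the other — the recessive alleles are on the same chromosome (cis / coupling).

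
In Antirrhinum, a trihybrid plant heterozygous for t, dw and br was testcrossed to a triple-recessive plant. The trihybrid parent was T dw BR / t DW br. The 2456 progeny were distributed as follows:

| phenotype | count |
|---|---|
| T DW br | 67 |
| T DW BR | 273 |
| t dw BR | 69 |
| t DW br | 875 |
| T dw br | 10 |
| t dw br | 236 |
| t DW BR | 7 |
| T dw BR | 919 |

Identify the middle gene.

br

The two rarest classes, T dw br and t DW BR, are the double crossovers. Comparing them with the parentals, only the br allele has switched, so br is the middle locus and the order is dw – br – t.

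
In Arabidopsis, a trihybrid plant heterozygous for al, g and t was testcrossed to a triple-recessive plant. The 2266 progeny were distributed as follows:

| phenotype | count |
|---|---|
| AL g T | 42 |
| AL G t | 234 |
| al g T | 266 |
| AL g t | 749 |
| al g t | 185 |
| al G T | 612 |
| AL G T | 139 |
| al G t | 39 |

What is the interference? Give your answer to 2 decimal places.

0.22

The two most frequent reciprocal classes, al G T and AL g t, are the parental types, so the F1 was al G T / AL g t.
The two rarest classes, al G t and AL g T, are the double crossovers. Comparing them with the parentals, only the t allele has switched, so t is the middle locus and the order is g – t – al.
g–t: (500 + 81)/2266 = 0.2564; t–al: (324 + 81)/2266 = 0.1787.
Expected DCO frequency = 0.2564 × 0.1787 ≈ 0.04582; observed = 81/2266 ≈ 0.03575.
Coefficient of coincidence = 0.03575/0.04582 ≈ 0.78; interference = 1 − 0.78 = 0.22.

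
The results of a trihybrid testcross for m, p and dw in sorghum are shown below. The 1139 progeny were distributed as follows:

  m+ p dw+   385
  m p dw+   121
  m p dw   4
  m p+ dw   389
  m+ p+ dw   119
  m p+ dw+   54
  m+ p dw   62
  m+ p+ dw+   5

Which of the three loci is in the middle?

p

The two most frequent reciprocal classes, m+ p dw+ and m p+ dw, are the parental types, so the F1 was m+ p dw+ / m p+ dw.
The two rarest classes, m+ p+ dw+ and m p dw, are the double crossovers. Comparing them with the parentals, only the p allele has switched, so p is the middle locus and the order is dw – p – m.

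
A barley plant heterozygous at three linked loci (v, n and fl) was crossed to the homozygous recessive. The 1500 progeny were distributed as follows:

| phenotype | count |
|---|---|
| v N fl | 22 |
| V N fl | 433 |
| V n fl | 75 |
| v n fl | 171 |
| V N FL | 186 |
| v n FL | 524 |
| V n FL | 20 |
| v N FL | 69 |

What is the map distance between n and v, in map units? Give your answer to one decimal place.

The two most frequent reciprocal classes, v n FL and V N fl, are the parental types, so the F1 was v n FL / V N fl.
The two rarest classes, V n FL and v N fl, are the double crossovers. Comparing them with the parentals, only the v allele has switched, so v is the middle locus and the order is fl – v – n.
Crossovers in the v–n interval produce the single-crossover classes v N FL and V n fl (69 + 75 = 144) plus the double crossovers (42).
RF(v–n) = (144 + 42) / 1500 = 186/1500 = 0.1240 → 12.4 map units.

12.4 map units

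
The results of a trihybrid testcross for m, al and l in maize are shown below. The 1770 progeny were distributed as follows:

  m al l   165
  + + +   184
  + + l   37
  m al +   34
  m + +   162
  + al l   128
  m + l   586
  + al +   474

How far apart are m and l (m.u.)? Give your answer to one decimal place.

20.4 m.u.

The two most frequent reciprocal classes, m + l and + al +, are the parental types, so the F1 was m + l / + al +.
The two rarest classes, + + l and m al +, are the double crossovers. Comparing them with the parentals, only the m allele has switched, so m is the middle locus and the order is al – m – l.
Crossovers in the m–l interval produce the single-crossover classes m + + and + al l (162 + 128 = 290) plus the double crossovers (71).
RF(m–l) = (290 + 71) / 1770 = 361/1770 = 0.2040 → 20.4 m.u.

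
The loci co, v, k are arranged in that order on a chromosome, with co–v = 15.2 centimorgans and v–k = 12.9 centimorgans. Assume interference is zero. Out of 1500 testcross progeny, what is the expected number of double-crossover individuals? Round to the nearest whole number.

Map distances give recombination frequencies of 0.152 and 0.129 for the two intervals.
With no interference, expected double-crossover frequency = 0.152 × 0.129 = 0.01961.
Expected number = 0.01961 × 1500 = 29.41 ≈ 29.

29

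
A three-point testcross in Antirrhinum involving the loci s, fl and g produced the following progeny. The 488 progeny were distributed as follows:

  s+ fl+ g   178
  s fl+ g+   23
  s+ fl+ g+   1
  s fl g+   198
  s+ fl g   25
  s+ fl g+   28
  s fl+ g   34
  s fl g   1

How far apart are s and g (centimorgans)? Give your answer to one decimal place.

13.1 centimorgans

The two most frequent reciprocal classes, s fl g+ and s+ fl+ g, are the parental types, so the F1 was s fl g+ / s+ fl+ g.
The two rarest classes, s fl g and s+ fl+ g+, are the double crossovers. Comparing them with the parentals, only the g allele has switched, so g is the middle locus and the order is fl – g – s.
Crossovers in the g–s interval produce the single-crossover classes s+ fl g+ and s fl+ g (28 + 34 = 62) plus the double crossovers (2).
RF(g–s) = (62 + 2) / 488 = 64/488 = 0.1311 → 13.1 centimorgans.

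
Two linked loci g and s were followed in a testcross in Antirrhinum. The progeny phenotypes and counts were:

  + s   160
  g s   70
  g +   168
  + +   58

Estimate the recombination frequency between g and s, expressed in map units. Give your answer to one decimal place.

28.1 map units

The two most frequent classes, + s (160) and g + (168), are the parental types, so the F1 was + s / g +.
The recombinant classes are + + and g s: 58 + 70 = 128.
Recombination frequency = 128/456 = 0.2807 ≈ 28.1%, i.e. 28.1 map units.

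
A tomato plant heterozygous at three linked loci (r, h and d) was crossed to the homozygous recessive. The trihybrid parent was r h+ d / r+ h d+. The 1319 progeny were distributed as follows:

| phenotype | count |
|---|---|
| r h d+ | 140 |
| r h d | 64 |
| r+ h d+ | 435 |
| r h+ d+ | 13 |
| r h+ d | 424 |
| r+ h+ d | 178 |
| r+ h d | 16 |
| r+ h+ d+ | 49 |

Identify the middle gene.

The two rarest classes, r h+ d+ and r+ h d, are the double crossovers. Comparing them with the parentals, only the d allele has switched, so d is the middle locus and the order is h – d – r.

d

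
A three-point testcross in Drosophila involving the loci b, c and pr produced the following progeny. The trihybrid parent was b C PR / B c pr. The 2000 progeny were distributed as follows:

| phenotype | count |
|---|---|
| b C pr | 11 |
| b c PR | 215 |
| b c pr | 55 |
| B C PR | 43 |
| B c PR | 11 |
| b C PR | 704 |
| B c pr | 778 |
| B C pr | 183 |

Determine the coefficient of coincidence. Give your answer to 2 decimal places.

0.87

The two rarest classes, b C pr and B c PR, are the double crossovers. Comparing them with the parentals, only the pr allele has switched, so pr is the middle locus and the order is c – pr – b.
c–pr: (398 + 22)/2000 = 0.2100; pr–b: (98 + 22)/2000 = 0.0600.
Expected DCO frequency = 0.2100 × 0.0600 ≈ 0.01260; observed = 22/2000 ≈ 0.01100.
Coefficient of coincidence = 0.01100/0.01260 ≈ 0.87.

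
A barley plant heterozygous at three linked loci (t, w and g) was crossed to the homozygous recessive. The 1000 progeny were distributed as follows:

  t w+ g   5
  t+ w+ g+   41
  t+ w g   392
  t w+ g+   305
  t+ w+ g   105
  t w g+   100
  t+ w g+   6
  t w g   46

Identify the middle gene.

g

The two most frequent reciprocal classes, t+ w g and t w+ g+, are the parental types, so the F1 was t+ w g / t w+ g+.
The two rarest classes, t+ w g+ and t w+ g, are the double crossovers. Comparing them with the parentals, only the g allele has switched, so g is the middle locus and the order is t – g – w.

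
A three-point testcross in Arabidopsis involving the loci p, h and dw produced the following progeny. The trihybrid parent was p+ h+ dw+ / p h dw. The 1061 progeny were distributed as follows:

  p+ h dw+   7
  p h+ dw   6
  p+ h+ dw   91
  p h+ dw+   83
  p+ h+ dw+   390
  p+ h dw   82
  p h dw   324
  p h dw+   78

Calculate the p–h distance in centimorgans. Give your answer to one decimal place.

The two rarest classes, p+ h dw+ and p h+ dw, are the double crossovers. Comparing them with the parentals, only the h allele has switched, so h is the middle locus and the order is p – h – dw.
Crossovers in the p–h interval produce the single-crossover classes p h+ dw+ and p+ h dw (83 + 82 = 165) plus the double crossovers (13).
RF(p–h) = (165 + 13) / 1061 = 178/1061 = 0.1678 → 16.8 centimorgans.

16.8 centimorgans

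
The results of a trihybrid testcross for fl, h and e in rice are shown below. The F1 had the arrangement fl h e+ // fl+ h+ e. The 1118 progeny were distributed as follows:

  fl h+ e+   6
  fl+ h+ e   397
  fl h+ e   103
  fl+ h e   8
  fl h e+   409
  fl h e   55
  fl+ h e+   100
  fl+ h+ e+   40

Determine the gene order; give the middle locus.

The two rarest classes, fl h+ e+ and fl+ h e, are the double crossovers. Comparing them with the parentals, only the h allele has switched, so h is the middle locus and the order is e – h – fl.

h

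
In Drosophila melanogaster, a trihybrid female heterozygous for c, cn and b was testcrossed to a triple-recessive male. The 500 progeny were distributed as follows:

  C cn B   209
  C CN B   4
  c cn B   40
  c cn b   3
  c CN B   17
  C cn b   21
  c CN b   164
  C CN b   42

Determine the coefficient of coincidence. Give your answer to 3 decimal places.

0.874

The two most frequent reciprocal classes, C cn B and c CN b, are the parental types, so the F1 was C cn B / c CN b.
The two rarest classes, C CN B and c cn b, are the double crossovers. Comparing them with the parentals, only the cn allele has switched, so cn is the middle locus and the order is c – cn – b.
c–cn: (82 + 7)/500 = 0.1780; cn–b: (38 + 7)/500 = 0.0900.
Expected DCO frequency = 0.1780 × 0.0900 ≈ 0.01602; observed = 7/500 ≈ 0.01400.
Coefficient of coincidence = 0.01400/0.01602 ≈ 0.874.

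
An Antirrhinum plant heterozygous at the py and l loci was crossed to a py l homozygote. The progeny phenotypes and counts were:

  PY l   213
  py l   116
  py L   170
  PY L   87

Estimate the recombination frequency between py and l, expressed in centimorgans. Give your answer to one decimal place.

The two most frequent classes, PY l (213) and py L (170), are the parental types, so the F1 was PY l / py L.
The recombinant classes are PY L and py l: 87 + 116 = 203.
Recombination frequency = 203/586 = 0.3464 ≈ 34.6%, i.e. 34.6 centimorgans.

34.6 centimorgans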